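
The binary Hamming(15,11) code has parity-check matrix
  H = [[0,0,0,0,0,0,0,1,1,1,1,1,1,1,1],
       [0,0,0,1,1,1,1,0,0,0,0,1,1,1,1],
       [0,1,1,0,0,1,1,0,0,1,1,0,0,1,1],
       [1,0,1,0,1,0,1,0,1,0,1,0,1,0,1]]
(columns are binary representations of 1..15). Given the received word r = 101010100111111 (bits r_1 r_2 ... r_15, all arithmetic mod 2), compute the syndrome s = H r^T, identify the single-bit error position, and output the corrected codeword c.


s = (0, 0, 0, 1)^T, error position = 1, corrected codeword c = 001010100111111

Compute s = H r^T mod 2 one row at a time:
  s_1 = 0 + 0 + 1 + 1 + 1 + 1 + 1 + 1 = 6 ≡ 0 (mod 2).
  s_2 = 0 + 1 + 0 + 1 + 1 + 1 + 1 + 1 = 6 ≡ 0 (mod 2).
  s_3 = 0 + 1 + 0 + 1 + 1 + 1 + 1 + 1 = 6 ≡ 0 (mod 2).
  s_4 = 1 + 1 + 1 + 1 + 0 + 1 + 1 + 1 = 7 ≡ 1 (mod 2).
s = (0, 0, 0, 1)^T — this equals column 1 of H (binary 0001), so error is at position 1.
Correct: flip bit 1 of r = 101010100111111 to get c = 001010100111111.


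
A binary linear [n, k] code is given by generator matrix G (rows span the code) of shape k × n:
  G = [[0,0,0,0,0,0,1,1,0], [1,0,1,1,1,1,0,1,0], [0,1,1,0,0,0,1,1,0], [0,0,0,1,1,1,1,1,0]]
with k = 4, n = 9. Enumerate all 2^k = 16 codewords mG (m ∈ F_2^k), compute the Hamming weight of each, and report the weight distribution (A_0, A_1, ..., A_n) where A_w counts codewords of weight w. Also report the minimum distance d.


Weight distribution: A_0 = 1, A_2 = 2, A_3 = 5, A_4 = 1, A_5 = 2, A_6 = 4, A_7 = 1. Minimum distance d = 2.

Enumerate all 2^4 = 16 messages m ∈ F_2^4.
For each, compute codeword c = mG in F_2^9, then tally its weight.
  m = 0000 → c = 000000000, weight = 0.
  m = 1000 → c = 000000110, weight = 2.
  m = 0100 → c = 101111010, weight = 6.
  m = 1100 → c = 101111100, weight = 6.
  m = 0010 → c = 011000110, weight = 4.
  m = 1010 → c = 011000000, weight = 2.
  m = 0110 → c = 110111100, weight = 6.
  m = 1110 → c = 110111010, weight = 6.
  m = 0001 → c = 000111110, weight = 5.
  m = 1001 → c = 000111000, weight = 3.
  m = 0101 → c = 101000100, weight = 3.
  m = 1101 → c = 101000010, weight = 3.
  m = 0011 → c = 011111000, weight = 5.
  m = 1011 → c = 011111110, weight = 7.
  m = 0111 → c = 110000010, weight = 3.
  m = 1111 → c = 110000100, weight = 3.
Tally weights:
  weight 0: 1 codewords.
  weight 2: 2 codewords.
  weight 3: 5 codewords.
  weight 4: 1 codewords.
  weight 5: 2 codewords.
  weight 6: 4 codewords.
  weight 7: 1 codewords.
Minimum distance d = smallest w > 0 with A_w > 0 = 2.
Sanity: Σ A_w = 16 = 2^4 = 16 ✓.


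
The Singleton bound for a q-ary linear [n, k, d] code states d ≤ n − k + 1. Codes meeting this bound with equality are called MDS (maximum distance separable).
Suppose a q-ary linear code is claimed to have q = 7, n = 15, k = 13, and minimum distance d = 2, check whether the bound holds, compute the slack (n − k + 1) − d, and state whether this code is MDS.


Singleton RHS = n − k + 1 = 3, slack = 1, bound satisfied, not MDS.

Singleton bound: d ≤ n − k + 1.
Here n = 15, k = 13, so n − k + 1 = 3.
Given d = 2, check d ≤ 3: YES.
Slack = (n − k + 1) − d = 1.
The code is NOT MDS (slack = 1 > 0).
Description: the claimed parameters are [15, 13, 2]_7; such a code would be non-MDS.


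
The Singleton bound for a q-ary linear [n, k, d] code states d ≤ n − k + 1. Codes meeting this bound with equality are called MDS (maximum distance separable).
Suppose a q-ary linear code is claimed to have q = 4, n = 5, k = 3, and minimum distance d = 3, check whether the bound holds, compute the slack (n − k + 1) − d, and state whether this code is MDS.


Singleton RHS = n − k + 1 = 3, slack = 0, bound satisfied, MDS.

Singleton bound: d ≤ n − k + 1.
Here n = 5, k = 3, so n − k + 1 = 3.
Given d = 3, check d ≤ 3: YES.
Slack = (n − k + 1) − d = 0.
The code is MDS (slack = 0).
Description: the claimed parameters are [5, 3, 3]_4; such a code would be MDS (meets Singleton bound).


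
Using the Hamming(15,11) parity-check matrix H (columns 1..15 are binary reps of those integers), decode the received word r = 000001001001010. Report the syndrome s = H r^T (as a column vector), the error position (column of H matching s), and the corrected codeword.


s = (1, 1, 0, 1)^T, error position = 13, corrected codeword c = 000001001001110

Compute s = H r^T mod 2 one row at a time:
  s_1 = 0 + 1 + 0 + 0 + 1 + 0 + 1 + 0 = 3 ≡ 1 (mod 2).
  s_2 = 0 + 0 + 1 + 0 + 1 + 0 + 1 + 0 = 3 ≡ 1 (mod 2).
  s_3 = 0 + 0 + 1 + 0 + 0 + 0 + 1 + 0 = 2 ≡ 0 (mod 2).
  s_4 = 0 + 0 + 0 + 0 + 1 + 0 + 0 + 0 = 1 ≡ 1 (mod 2).
s = (1, 1, 0, 1)^T — this equals column 13 of H (binary 1101), so error is at position 13.
Correct: flip bit 13 of r = 000001001001010 to get c = 000001001001110.


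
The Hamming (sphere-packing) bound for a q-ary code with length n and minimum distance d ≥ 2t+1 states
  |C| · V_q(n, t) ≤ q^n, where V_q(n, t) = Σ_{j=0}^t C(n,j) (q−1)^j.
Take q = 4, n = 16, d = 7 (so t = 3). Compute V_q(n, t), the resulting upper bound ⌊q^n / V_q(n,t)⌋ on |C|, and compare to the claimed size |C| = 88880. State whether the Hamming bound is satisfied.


V_q(n, t) = 16249, q^n = 4294967296, Hamming bound = 264321, |C| = 88880 ≤ bound (satisfied).

Step 1: Compute V_q(n, t) = Σ_{j=0}^3 C(n, j) (q−1)^j.
  j = 0: C(16,0)·(3)^0 = 1·1 = 1.
  j = 1: C(16,1)·(3)^1 = 16·3 = 48.
  j = 2: C(16,2)·(3)^2 = 120·9 = 1080.
  j = 3: C(16,3)·(3)^3 = 560·27 = 15120.
  V_q(n, t) = 1 + 48 + 1080 + 15120 = 16249.
Step 2: q^n = 4^16 = 4294967296.
Step 3: Hamming bound ⌊q^n / V_q(n,t)⌋ = ⌊4294967296/16249⌋ = 264321.
Step 4: Compare |C| = 88880 to 264321: satisfied.
The claimed |C| lies below the Hamming bound.


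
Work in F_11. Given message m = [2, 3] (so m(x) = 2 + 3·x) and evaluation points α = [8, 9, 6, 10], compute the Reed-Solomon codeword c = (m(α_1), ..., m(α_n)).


c = [4, 7, 9, 10]

Message polynomial: m(x) = 2 + 3·x (mod 11).
For each evaluation point α_i, compute m(α_i) mod 11:
  α_1 = 8: Horner steps 3 → 4, so m(8) = 4.
  α_2 = 9: Horner steps 3 → 7, so m(9) = 7.
  α_3 = 6: Horner steps 3 → 9, so m(6) = 9.
  α_4 = 10: Horner steps 3 → 10, so m(10) = 10.
Codeword c = [4, 7, 9, 10] ∈ F_11^4.


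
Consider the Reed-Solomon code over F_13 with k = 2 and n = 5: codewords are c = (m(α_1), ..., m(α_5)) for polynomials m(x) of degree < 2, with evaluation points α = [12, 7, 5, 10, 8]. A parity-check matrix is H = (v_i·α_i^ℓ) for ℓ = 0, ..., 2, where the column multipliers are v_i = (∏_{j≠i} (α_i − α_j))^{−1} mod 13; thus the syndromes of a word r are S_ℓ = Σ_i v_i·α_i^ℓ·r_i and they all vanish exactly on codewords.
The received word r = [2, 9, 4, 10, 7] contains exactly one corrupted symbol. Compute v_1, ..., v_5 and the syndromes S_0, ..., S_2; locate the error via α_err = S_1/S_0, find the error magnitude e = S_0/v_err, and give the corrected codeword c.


S = (12, 5, 1), error at position 5, error magnitude e = 2, c = [2, 9, 4, 10, 5].

Step 1: column multipliers v_i = (∏_{j≠i}(α_i − α_j))^{−1} mod 13.
  i = 1 (α = 12): (12−7)(12−5)(12−10)(12−8) = 5·7·2·4 = 280 ≡ 7, so v_1 = 7^{−1} = 2 (mod 13).
  i = 2 (α = 7): (7−12)(7−5)(7−10)(7−8) = (−5)·2·(−3)·(−1) = −30 ≡ 9, so v_2 = 9^{−1} = 3 (mod 13).
  i = 3 (α = 5): (5−12)(5−7)(5−10)(5−8) = (−7)·(−2)·(−5)·(−3) = 210 ≡ 2, so v_3 = 2^{−1} = 7 (mod 13).
  i = 4 (α = 10): (10−12)(10−7)(10−5)(10−8) = (−2)·3·5·2 = −60 ≡ 5, so v_4 = 5^{−1} = 8 (mod 13).
  i = 5 (α = 8): (8−12)(8−7)(8−5)(8−10) = (−4)·1·3·(−2) = 24 ≡ 11, so v_5 = 11^{−1} = 6 (mod 13).
  v = [2, 3, 7, 8, 6].
Step 2: syndromes of r = [2, 9, 4, 10, 7] (all sums mod 13).
  S_0 = Σ v_i r_i = 2·2 + 3·9 + 7·4 + 8·10 + 6·7 = 181 ≡ 12.
  S_1 = Σ v_i α_i r_i = 2·12·2 + 3·7·9 + 7·5·4 + 8·10·10 + 6·8·7 = 1513 ≡ 5.
  α_i^2 mod 13 = [1, 10, 12, 9, 12].
  S_2 = Σ v_i α_i^2 r_i = 2·1·2 + 3·10·9 + 7·12·4 + 8·9·10 + 6·12·7 = 1834 ≡ 1.
  S = (12, 5, 1) ≠ 0, so r is not a codeword (an error is present).
Step 3: locate the error. For a single error e at position i, S_ℓ = v_i·e·α_i^ℓ, so α_err = S_1/S_0.
  S_0^{−1} = 12^{−1} = 12 (mod 13), so α_err = 5·12 = 60 ≡ 8 = α_5. Error position i = 5.
  Consistency check: S_2/S_1 = 1·8 = 8 ≡ 8 = α_err ✓ (single-error assumption holds).
Step 4: error magnitude e = S_0/v_5 = S_0·∏_{j≠5}(α_5 − α_j) = 12·11 = 132 ≡ 2 (mod 13).
Step 5: correct position 5: c_5 = r_5 − e = 7 − 2 ≡ 5 (mod 13). Hence c = [2, 9, 4, 10, 5].
  Check: interpolating c through the α_i gives m(x) = 11 + 9·x (degree < 2) with m(α_i) = c_i for every i, so c is indeed a codeword.


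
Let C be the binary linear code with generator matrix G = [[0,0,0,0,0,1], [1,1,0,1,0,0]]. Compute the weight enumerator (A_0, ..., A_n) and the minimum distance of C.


Weight distribution: A_0 = 1, A_1 = 1, A_3 = 1, A_4 = 1. Minimum distance d = 1.

Enumerate all 2^2 = 4 messages m ∈ F_2^2.
For each, compute codeword c = mG in F_2^6, then tally its weight.
  m = 00 → c = 000000, weight = 0.
  m = 10 → c = 000001, weight = 1.
  m = 01 → c = 110100, weight = 3.
  m = 11 → c = 110101, weight = 4.
Tally weights:
  weight 0: 1 codewords.
  weight 1: 1 codewords.
  weight 3: 1 codewords.
  weight 4: 1 codewords.
Minimum distance d = smallest w > 0 with A_w > 0 = 1.
Sanity: Σ A_w = 4 = 2^2 = 4 ✓.


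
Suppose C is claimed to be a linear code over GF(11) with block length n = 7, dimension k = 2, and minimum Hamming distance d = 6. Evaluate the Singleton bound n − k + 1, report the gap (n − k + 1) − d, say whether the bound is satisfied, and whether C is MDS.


Singleton RHS = n − k + 1 = 6, slack = 0, bound satisfied, MDS.

Singleton bound: d ≤ n − k + 1.
Here n = 7, k = 2, so n − k + 1 = 6.
Given d = 6, check d ≤ 6: YES.
Slack = (n − k + 1) − d = 0.
The code is MDS (slack = 0).
Description: the claimed parameters are [7, 2, 6]_11; such a code would be MDS (meets Singleton bound).


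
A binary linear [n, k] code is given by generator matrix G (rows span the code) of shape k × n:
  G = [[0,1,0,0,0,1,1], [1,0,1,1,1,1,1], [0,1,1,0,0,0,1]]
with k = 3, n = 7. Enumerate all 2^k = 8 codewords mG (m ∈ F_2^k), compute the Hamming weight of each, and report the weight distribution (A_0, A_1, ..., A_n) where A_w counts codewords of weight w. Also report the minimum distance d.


Weight distribution: A_0 = 1, A_2 = 1, A_3 = 2, A_4 = 1, A_5 = 2, A_6 = 1. Minimum distance d = 2.

Enumerate all 2^3 = 8 messages m ∈ F_2^3.
For each, compute codeword c = mG in F_2^7, then tally its weight.
  m = 000 → c = 0000000, weight = 0.
  m = 100 → c = 0100011, weight = 3.
  m = 010 → c = 1011111, weight = 6.
  m = 110 → c = 1111100, weight = 5.
  m = 001 → c = 0110001, weight = 3.
  m = 101 → c = 0010010, weight = 2.
  m = 011 → c = 1101110, weight = 5.
  m = 111 → c = 1001101, weight = 4.
Tally weights:
  weight 0: 1 codewords.
  weight 2: 1 codewords.
  weight 3: 2 codewords.
  weight 4: 1 codewords.
  weight 5: 2 codewords.
  weight 6: 1 codewords.
Minimum distance d = smallest w > 0 with A_w > 0 = 2.
Sanity: Σ A_w = 8 = 2^3 = 8 ✓.


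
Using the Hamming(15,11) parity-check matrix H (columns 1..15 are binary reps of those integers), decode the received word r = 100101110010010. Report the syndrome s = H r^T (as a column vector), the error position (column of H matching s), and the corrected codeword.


s = (1, 0, 0, 1)^T, error position = 9, corrected codeword c = 100101111010010

Compute s = H r^T mod 2 one row at a time:
  s_1 = 1 + 0 + 0 + 1 + 0 + 0 + 1 + 0 = 3 ≡ 1 (mod 2).
  s_2 = 1 + 0 + 1 + 1 + 0 + 0 + 1 + 0 = 4 ≡ 0 (mod 2).
  s_3 = 0 + 0 + 1 + 1 + 0 + 1 + 1 + 0 = 4 ≡ 0 (mod 2).
  s_4 = 1 + 0 + 0 + 1 + 0 + 1 + 0 + 0 = 3 ≡ 1 (mod 2).
s = (1, 0, 0, 1)^T — this equals column 9 of H (binary 1001), so error is at position 9.
Correct: flip bit 9 of r = 100101110010010 to get c = 100101111010010.


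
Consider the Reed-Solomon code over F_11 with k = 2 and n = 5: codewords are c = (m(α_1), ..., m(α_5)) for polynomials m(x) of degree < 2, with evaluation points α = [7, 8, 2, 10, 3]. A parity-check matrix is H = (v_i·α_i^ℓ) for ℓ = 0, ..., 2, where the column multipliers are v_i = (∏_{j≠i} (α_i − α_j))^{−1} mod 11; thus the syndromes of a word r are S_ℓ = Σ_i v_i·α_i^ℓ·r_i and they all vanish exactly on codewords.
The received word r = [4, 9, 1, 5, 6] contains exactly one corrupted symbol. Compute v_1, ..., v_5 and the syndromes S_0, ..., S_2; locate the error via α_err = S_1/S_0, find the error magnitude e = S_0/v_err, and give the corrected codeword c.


S = (5, 6, 5), error at position 4, error magnitude e = 8, c = [4, 9, 1, 8, 6].

Step 1: column multipliers v_i = (∏_{j≠i}(α_i − α_j))^{−1} mod 11.
  i = 1 (α = 7): (7−8)(7−2)(7−10)(7−3) = (−1)·5·(−3)·4 = 60 ≡ 5, so v_1 = 5^{−1} = 9 (mod 11).
  i = 2 (α = 8): (8−7)(8−2)(8−10)(8−3) = 1·6·(−2)·5 = −60 ≡ 6, so v_2 = 6^{−1} = 2 (mod 11).
  i = 3 (α = 2): (2−7)(2−8)(2−10)(2−3) = (−5)·(−6)·(−8)·(−1) = 240 ≡ 9, so v_3 = 9^{−1} = 5 (mod 11).
  i = 4 (α = 10): (10−7)(10−8)(10−2)(10−3) = 3·2·8·7 = 336 ≡ 6, so v_4 = 6^{−1} = 2 (mod 11).
  i = 5 (α = 3): (3−7)(3−8)(3−2)(3−10) = (−4)·(−5)·1·(−7) = −140 ≡ 3, so v_5 = 3^{−1} = 4 (mod 11).
  v = [9, 2, 5, 2, 4].
Step 2: syndromes of r = [4, 9, 1, 5, 6] (all sums mod 11).
  S_0 = Σ v_i r_i = 9·4 + 2·9 + 5·1 + 2·5 + 4·6 = 93 ≡ 5.
  S_1 = Σ v_i α_i r_i = 9·7·4 + 2·8·9 + 5·2·1 + 2·10·5 + 4·3·6 = 578 ≡ 6.
  α_i^2 mod 11 = [5, 9, 4, 1, 9].
  S_2 = Σ v_i α_i^2 r_i = 9·5·4 + 2·9·9 + 5·4·1 + 2·1·5 + 4·9·6 = 588 ≡ 5.
  S = (5, 6, 5) ≠ 0, so r is not a codeword (an error is present).
Step 3: locate the error. For a single error e at position i, S_ℓ = v_i·e·α_i^ℓ, so α_err = S_1/S_0.
  S_0^{−1} = 5^{−1} = 9 (mod 11), so α_err = 6·9 = 54 ≡ 10 = α_4. Error position i = 4.
  Consistency check: S_2/S_1 = 5·2 = 10 ≡ 10 = α_err ✓ (single-error assumption holds).
Step 4: error magnitude e = S_0/v_4 = S_0·∏_{j≠4}(α_4 − α_j) = 5·6 = 30 ≡ 8 (mod 11).
Step 5: correct position 4: c_4 = r_4 − e = 5 − 8 ≡ 8 (mod 11). Hence c = [4, 9, 1, 8, 6].
  Check: interpolating c through the α_i gives m(x) = 2 + 5·x (degree < 2) with m(α_i) = c_i for every i, so c is indeed a codeword.


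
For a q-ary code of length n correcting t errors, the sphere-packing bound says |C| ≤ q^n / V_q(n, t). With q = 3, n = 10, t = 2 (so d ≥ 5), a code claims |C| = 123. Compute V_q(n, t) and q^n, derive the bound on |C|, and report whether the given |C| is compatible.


V_q(n, t) = 201, q^n = 59049, Hamming bound = 293, |C| = 123 ≤ bound (satisfied).

Step 1: Compute V_q(n, t) = Σ_{j=0}^2 C(n, j) (q−1)^j.
  j = 0: C(10,0)·(2)^0 = 1·1 = 1.
  j = 1: C(10,1)·(2)^1 = 10·2 = 20.
  j = 2: C(10,2)·(2)^2 = 45·4 = 180.
  V_q(n, t) = 1 + 20 + 180 = 201.
Step 2: q^n = 3^10 = 59049.
Step 3: Hamming bound ⌊q^n / V_q(n,t)⌋ = ⌊59049/201⌋ = 293.
Step 4: Compare |C| = 123 to 293: satisfied.
The claimed |C| lies below the Hamming bound.


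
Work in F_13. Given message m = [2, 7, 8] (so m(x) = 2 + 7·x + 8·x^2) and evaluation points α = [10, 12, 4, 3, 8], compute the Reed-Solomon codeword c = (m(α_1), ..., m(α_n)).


c = [1, 3, 2, 4, 11]

Message polynomial: m(x) = 2 + 7·x + 8·x^2 (mod 13).
For each evaluation point α_i, compute m(α_i) mod 13:
  α_1 = 10: Horner steps 8 → 9 → 1, so m(10) = 1.
  α_2 = 12: Horner steps 8 → 12 → 3, so m(12) = 3.
  α_3 = 4: Horner steps 8 → 0 → 2, so m(4) = 2.
  α_4 = 3: Horner steps 8 → 5 → 4, so m(3) = 4.
  α_5 = 8: Horner steps 8 → 6 → 11, so m(8) = 11.
Codeword c = [1, 3, 2, 4, 11] ∈ F_13^5.


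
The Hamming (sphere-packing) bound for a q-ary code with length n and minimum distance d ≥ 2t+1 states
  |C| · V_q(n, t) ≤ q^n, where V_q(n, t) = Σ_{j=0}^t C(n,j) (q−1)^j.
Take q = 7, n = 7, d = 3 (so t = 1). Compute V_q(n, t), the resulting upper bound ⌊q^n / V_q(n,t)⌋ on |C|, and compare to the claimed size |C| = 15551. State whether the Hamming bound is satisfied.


V_q(n, t) = 43, q^n = 823543, Hamming bound = 19152, |C| = 15551 ≤ bound (satisfied).

Step 1: Compute V_q(n, t) = Σ_{j=0}^1 C(n, j) (q−1)^j.
  j = 0: C(7,0)·(6)^0 = 1·1 = 1.
  j = 1: C(7,1)·(6)^1 = 7·6 = 42.
  V_q(n, t) = 1 + 42 = 43.
Step 2: q^n = 7^7 = 823543.
Step 3: Hamming bound ⌊q^n / V_q(n,t)⌋ = ⌊823543/43⌋ = 19152.
Step 4: Compare |C| = 15551 to 19152: satisfied.
The claimed |C| lies below the Hamming bound.


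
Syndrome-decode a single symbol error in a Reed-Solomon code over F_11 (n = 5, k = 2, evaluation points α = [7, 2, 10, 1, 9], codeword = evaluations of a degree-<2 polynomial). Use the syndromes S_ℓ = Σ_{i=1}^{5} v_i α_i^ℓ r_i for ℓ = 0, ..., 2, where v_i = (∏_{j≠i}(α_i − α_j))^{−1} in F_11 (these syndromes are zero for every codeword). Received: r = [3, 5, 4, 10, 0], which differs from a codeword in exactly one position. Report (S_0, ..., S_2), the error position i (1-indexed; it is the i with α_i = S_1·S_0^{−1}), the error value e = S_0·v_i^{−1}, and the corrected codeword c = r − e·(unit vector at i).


S = (3, 3, 3), error at position 4, error magnitude e = 9, c = [3, 5, 4, 1, 0].

Step 1: column multipliers v_i = (∏_{j≠i}(α_i − α_j))^{−1} mod 11.
  i = 1 (α = 7): (7−2)(7−10)(7−1)(7−9) = 5·(−3)·6·(−2) = 180 ≡ 4, so v_1 = 4^{−1} = 3 (mod 11).
  i = 2 (α = 2): (2−7)(2−10)(2−1)(2−9) = (−5)·(−8)·1·(−7) = −280 ≡ 6, so v_2 = 6^{−1} = 2 (mod 11).
  i = 3 (α = 10): (10−7)(10−2)(10−1)(10−9) = 3·8·9·1 = 216 ≡ 7, so v_3 = 7^{−1} = 8 (mod 11).
  i = 4 (α = 1): (1−7)(1−2)(1−10)(1−9) = (−6)·(−1)·(−9)·(−8) = 432 ≡ 3, so v_4 = 3^{−1} = 4 (mod 11).
  i = 5 (α = 9): (9−7)(9−2)(9−10)(9−1) = 2·7·(−1)·8 = −112 ≡ 9, so v_5 = 9^{−1} = 5 (mod 11).
  v = [3, 2, 8, 4, 5].
Step 2: syndromes of r = [3, 5, 4, 10, 0] (all sums mod 11).
  S_0 = Σ v_i r_i = 3·3 + 2·5 + 8·4 + 4·10 + 5·0 = 91 ≡ 3.
  S_1 = Σ v_i α_i r_i = 3·7·3 + 2·2·5 + 8·10·4 + 4·1·10 + 5·9·0 = 443 ≡ 3.
  α_i^2 mod 11 = [5, 4, 1, 1, 4].
  S_2 = Σ v_i α_i^2 r_i = 3·5·3 + 2·4·5 + 8·1·4 + 4·1·10 + 5·4·0 = 157 ≡ 3.
  S = (3, 3, 3) ≠ 0, so r is not a codeword (an error is present).
Step 3: locate the error. For a single error e at position i, S_ℓ = v_i·e·α_i^ℓ, so α_err = S_1/S_0.
  S_0^{−1} = 3^{−1} = 4 (mod 11), so α_err = 3·4 = 12 ≡ 1 = α_4. Error position i = 4.
  Consistency check: S_2/S_1 = 3·4 = 12 ≡ 1 = α_err ✓ (single-error assumption holds).
Step 4: error magnitude e = S_0/v_4 = S_0·∏_{j≠4}(α_4 − α_j) = 3·3 = 9 ≡ 9 (mod 11).
Step 5: correct position 4: c_4 = r_4 − e = 10 − 9 ≡ 1 (mod 11). Hence c = [3, 5, 4, 1, 0].
  Check: interpolating c through the α_i gives m(x) = 8 + 4·x (degree < 2) with m(α_i) = c_i for every i, so c is indeed a codeword.


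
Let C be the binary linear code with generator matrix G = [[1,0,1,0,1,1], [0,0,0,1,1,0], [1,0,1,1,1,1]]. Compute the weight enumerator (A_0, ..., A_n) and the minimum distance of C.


Weight distribution: A_0 = 1, A_1 = 2, A_2 = 1, A_3 = 1, A_4 = 2, A_5 = 1. Minimum distance d = 1.

Enumerate all 2^3 = 8 messages m ∈ F_2^3.
For each, compute codeword c = mG in F_2^6, then tally its weight.
  m = 000 → c = 000000, weight = 0.
  m = 100 → c = 101011, weight = 4.
  m = 010 → c = 000110, weight = 2.
  m = 110 → c = 101101, weight = 4.
  m = 001 → c = 101111, weight = 5.
  m = 101 → c = 000100, weight = 1.
  m = 011 → c = 101001, weight = 3.
  m = 111 → c = 000010, weight = 1.
Tally weights:
  weight 0: 1 codewords.
  weight 1: 2 codewords.
  weight 2: 1 codewords.
  weight 3: 1 codewords.
  weight 4: 2 codewords.
  weight 5: 1 codewords.
Minimum distance d = smallest w > 0 with A_w > 0 = 1.
Sanity: Σ A_w = 8 = 2^3 = 8 ✓.


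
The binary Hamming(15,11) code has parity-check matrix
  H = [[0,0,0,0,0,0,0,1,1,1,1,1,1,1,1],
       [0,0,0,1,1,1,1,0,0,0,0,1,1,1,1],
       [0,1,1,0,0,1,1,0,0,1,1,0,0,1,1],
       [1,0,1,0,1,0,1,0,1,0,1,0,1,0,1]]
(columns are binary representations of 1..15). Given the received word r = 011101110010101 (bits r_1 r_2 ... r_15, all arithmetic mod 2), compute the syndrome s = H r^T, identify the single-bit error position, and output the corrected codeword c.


s = (0, 1, 0, 1)^T, error position = 5, corrected codeword c = 011111110010101

Compute s = H r^T mod 2 one row at a time:
  s_1 = 1 + 0 + 0 + 1 + 0 + 1 + 0 + 1 = 4 ≡ 0 (mod 2).
  s_2 = 1 + 0 + 1 + 1 + 0 + 1 + 0 + 1 = 5 ≡ 1 (mod 2).
  s_3 = 1 + 1 + 1 + 1 + 0 + 1 + 0 + 1 = 6 ≡ 0 (mod 2).
  s_4 = 0 + 1 + 0 + 1 + 0 + 1 + 1 + 1 = 5 ≡ 1 (mod 2).
s = (0, 1, 0, 1)^T — this equals column 5 of H (binary 0101), so error is at position 5.
Correct: flip bit 5 of r = 011101110010101 to get c = 011111110010101.


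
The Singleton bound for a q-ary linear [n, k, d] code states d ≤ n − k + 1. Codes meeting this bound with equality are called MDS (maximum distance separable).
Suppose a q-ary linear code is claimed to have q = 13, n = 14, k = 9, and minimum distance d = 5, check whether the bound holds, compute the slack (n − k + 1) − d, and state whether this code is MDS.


Singleton RHS = n − k + 1 = 6, slack = 1, bound satisfied, not MDS.

Singleton bound: d ≤ n − k + 1.
Here n = 14, k = 9, so n − k + 1 = 6.
Given d = 5, check d ≤ 6: YES.
Slack = (n − k + 1) − d = 1.
The code is NOT MDS (slack = 1 > 0).
Description: the claimed parameters are [14, 9, 5]_13; such a code would be non-MDS.


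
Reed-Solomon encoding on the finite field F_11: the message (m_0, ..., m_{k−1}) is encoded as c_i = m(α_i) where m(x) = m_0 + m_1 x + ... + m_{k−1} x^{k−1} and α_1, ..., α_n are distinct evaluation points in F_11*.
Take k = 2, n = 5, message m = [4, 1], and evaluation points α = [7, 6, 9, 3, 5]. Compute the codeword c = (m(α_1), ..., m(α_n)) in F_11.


c = [0, 10, 2, 7, 9]

Message polynomial: m(x) = 4 + 1·x (mod 11).
For each evaluation point α_i, compute m(α_i) mod 11:
  α_1 = 7: Horner steps 1 → 0, so m(7) = 0.
  α_2 = 6: Horner steps 1 → 10, so m(6) = 10.
  α_3 = 9: Horner steps 1 → 2, so m(9) = 2.
  α_4 = 3: Horner steps 1 → 7, so m(3) = 7.
  α_5 = 5: Horner steps 1 → 9, so m(5) = 9.
Codeword c = [0, 10, 2, 7, 9] ∈ F_11^5.


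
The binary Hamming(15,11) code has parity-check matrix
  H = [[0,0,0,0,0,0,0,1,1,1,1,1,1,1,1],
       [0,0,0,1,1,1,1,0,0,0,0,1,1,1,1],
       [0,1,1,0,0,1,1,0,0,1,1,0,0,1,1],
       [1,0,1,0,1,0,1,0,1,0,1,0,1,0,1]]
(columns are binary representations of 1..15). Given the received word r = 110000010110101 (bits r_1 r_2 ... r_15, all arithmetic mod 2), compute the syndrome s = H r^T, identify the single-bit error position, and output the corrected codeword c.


s = (1, 0, 0, 0)^T, error position = 8, corrected codeword c = 110000000110101

Compute s = H r^T mod 2 one row at a time:
  s_1 = 1 + 0 + 1 + 1 + 0 + 1 + 0 + 1 = 5 ≡ 1 (mod 2).
  s_2 = 0 + 0 + 0 + 0 + 0 + 1 + 0 + 1 = 2 ≡ 0 (mod 2).
  s_3 = 1 + 0 + 0 + 0 + 1 + 1 + 0 + 1 = 4 ≡ 0 (mod 2).
  s_4 = 1 + 0 + 0 + 0 + 0 + 1 + 1 + 1 = 4 ≡ 0 (mod 2).
s = (1, 0, 0, 0)^T — this equals column 8 of H (binary 1000), so error is at position 8.
Correct: flip bit 8 of r = 110000010110101 to get c = 110000000110101.


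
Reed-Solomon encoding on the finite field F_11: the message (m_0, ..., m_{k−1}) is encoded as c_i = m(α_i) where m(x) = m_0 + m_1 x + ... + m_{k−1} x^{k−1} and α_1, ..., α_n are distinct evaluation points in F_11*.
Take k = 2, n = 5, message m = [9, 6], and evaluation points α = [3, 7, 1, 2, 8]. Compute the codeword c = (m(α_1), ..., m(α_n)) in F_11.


c = [5, 7, 4, 10, 2]

Message polynomial: m(x) = 9 + 6·x (mod 11).
For each evaluation point α_i, compute m(α_i) mod 11:
  α_1 = 3: Horner steps 6 → 5, so m(3) = 5.
  α_2 = 7: Horner steps 6 → 7, so m(7) = 7.
  α_3 = 1: Horner steps 6 → 4, so m(1) = 4.
  α_4 = 2: Horner steps 6 → 10, so m(2) = 10.
  α_5 = 8: Horner steps 6 → 2, so m(8) = 2.
Codeword c = [5, 7, 4, 10, 2] ∈ F_11^5.


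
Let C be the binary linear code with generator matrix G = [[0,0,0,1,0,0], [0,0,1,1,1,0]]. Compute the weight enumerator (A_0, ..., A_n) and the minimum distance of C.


Weight distribution: A_0 = 1, A_1 = 1, A_2 = 1, A_3 = 1. Minimum distance d = 1.

Enumerate all 2^2 = 4 messages m ∈ F_2^2.
For each, compute codeword c = mG in F_2^6, then tally its weight.
  m = 00 → c = 000000, weight = 0.
  m = 10 → c = 000100, weight = 1.
  m = 01 → c = 001110, weight = 3.
  m = 11 → c = 001010, weight = 2.
Tally weights:
  weight 0: 1 codewords.
  weight 1: 1 codewords.
  weight 2: 1 codewords.
  weight 3: 1 codewords.
Minimum distance d = smallest w > 0 with A_w > 0 = 1.
Sanity: Σ A_w = 4 = 2^2 = 4 ✓.


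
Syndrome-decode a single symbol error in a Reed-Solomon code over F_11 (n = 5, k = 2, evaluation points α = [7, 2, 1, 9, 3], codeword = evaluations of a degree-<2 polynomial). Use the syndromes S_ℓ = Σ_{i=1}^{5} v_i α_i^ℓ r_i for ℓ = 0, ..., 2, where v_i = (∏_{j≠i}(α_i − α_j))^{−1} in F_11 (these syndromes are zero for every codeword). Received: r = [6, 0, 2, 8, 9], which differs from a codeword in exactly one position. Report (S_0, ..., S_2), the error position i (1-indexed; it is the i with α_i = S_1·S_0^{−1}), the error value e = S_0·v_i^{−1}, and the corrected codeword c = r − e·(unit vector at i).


S = (8, 1, 7), error at position 1, error magnitude e = 5, c = [1, 0, 2, 8, 9].

Step 1: column multipliers v_i = (∏_{j≠i}(α_i − α_j))^{−1} mod 11.
  i = 1 (α = 7): (7−2)(7−1)(7−9)(7−3) = 5·6·(−2)·4 = −240 ≡ 2, so v_1 = 2^{−1} = 6 (mod 11).
  i = 2 (α = 2): (2−7)(2−1)(2−9)(2−3) = (−5)·1·(−7)·(−1) = −35 ≡ 9, so v_2 = 9^{−1} = 5 (mod 11).
  i = 3 (α = 1): (1−7)(1−2)(1−9)(1−3) = (−6)·(−1)·(−8)·(−2) = 96 ≡ 8, so v_3 = 8^{−1} = 7 (mod 11).
  i = 4 (α = 9): (9−7)(9−2)(9−1)(9−3) = 2·7·8·6 = 672 ≡ 1, so v_4 = 1^{−1} = 1 (mod 11).
  i = 5 (α = 3): (3−7)(3−2)(3−1)(3−9) = (−4)·1·2·(−6) = 48 ≡ 4, so v_5 = 4^{−1} = 3 (mod 11).
  v = [6, 5, 7, 1, 3].
Step 2: syndromes of r = [6, 0, 2, 8, 9] (all sums mod 11).
  S_0 = Σ v_i r_i = 6·6 + 5·0 + 7·2 + 1·8 + 3·9 = 85 ≡ 8.
  S_1 = Σ v_i α_i r_i = 6·7·6 + 5·2·0 + 7·1·2 + 1·9·8 + 3·3·9 = 419 ≡ 1.
  α_i^2 mod 11 = [5, 4, 1, 4, 9].
  S_2 = Σ v_i α_i^2 r_i = 6·5·6 + 5·4·0 + 7·1·2 + 1·4·8 + 3·9·9 = 469 ≡ 7.
  S = (8, 1, 7) ≠ 0, so r is not a codeword (an error is present).
Step 3: locate the error. For a single error e at position i, S_ℓ = v_i·e·α_i^ℓ, so α_err = S_1/S_0.
  S_0^{−1} = 8^{−1} = 7 (mod 11), so α_err = 1·7 = 7 ≡ 7 = α_1. Error position i = 1.
  Consistency check: S_2/S_1 = 7·1 = 7 ≡ 7 = α_err ✓ (single-error assumption holds).
Step 4: error magnitude e = S_0/v_1 = S_0·∏_{j≠1}(α_1 − α_j) = 8·2 = 16 ≡ 5 (mod 11).
Step 5: correct position 1: c_1 = r_1 − e = 6 − 5 ≡ 1 (mod 11). Hence c = [1, 0, 2, 8, 9].
  Check: interpolating c through the α_i gives m(x) = 4 + 9·x (degree < 2) with m(α_i) = c_i for every i, so c is indeed a codeword.


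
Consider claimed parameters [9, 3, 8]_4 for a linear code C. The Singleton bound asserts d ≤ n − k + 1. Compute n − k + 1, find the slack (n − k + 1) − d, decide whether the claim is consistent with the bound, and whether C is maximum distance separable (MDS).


Singleton RHS = n − k + 1 = 7, slack = -1, bound violated (no such code; not MDS).

Singleton bound: d ≤ n − k + 1.
Here n = 9, k = 3, so n − k + 1 = 7.
Given d = 8, check d ≤ 7: NO.
Slack = (n − k + 1) − d = -1.
The slack is negative: d = 8 exceeds n − k + 1 = 7 by 1, so the Singleton bound is violated and no linear [9, 3, 8]_4 code can exist. In particular it is not MDS (MDS requires d = n − k + 1 exactly).
Description: the claimed parameters are [9, 3, 8]_4; such a code would be impossible (violates the Singleton bound).


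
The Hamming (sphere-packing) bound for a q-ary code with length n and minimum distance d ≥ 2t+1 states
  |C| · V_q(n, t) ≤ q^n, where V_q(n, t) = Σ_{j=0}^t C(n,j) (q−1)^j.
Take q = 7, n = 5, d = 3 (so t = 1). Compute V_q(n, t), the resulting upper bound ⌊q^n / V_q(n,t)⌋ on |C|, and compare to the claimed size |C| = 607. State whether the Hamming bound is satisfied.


V_q(n, t) = 31, q^n = 16807, Hamming bound = 542, |C| = 607 > bound (violated).

Step 1: Compute V_q(n, t) = Σ_{j=0}^1 C(n, j) (q−1)^j.
  j = 0: C(5,0)·(6)^0 = 1·1 = 1.
  j = 1: C(5,1)·(6)^1 = 5·6 = 30.
  V_q(n, t) = 1 + 30 = 31.
Step 2: q^n = 7^5 = 16807.
Step 3: Hamming bound ⌊q^n / V_q(n,t)⌋ = ⌊16807/31⌋ = 542.
Step 4: Compare |C| = 607 to 542: violated.
The claimed |C| lies above the Hamming bound, so no 7-ary code of length 5 with d ≥ 3 can have 607 codewords.


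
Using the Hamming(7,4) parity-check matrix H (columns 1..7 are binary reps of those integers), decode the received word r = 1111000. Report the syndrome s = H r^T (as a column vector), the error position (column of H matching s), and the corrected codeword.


s = (1, 0, 0)^T, error position = 4, corrected codeword c = 1110000

Compute s = H r^T mod 2 one row at a time:
  s_1 = 1 + 0 + 0 + 0 = 1 ≡ 1 (mod 2).
  s_2 = 1 + 1 + 0 + 0 = 2 ≡ 0 (mod 2).
  s_3 = 1 + 1 + 0 + 0 = 2 ≡ 0 (mod 2).
s = (1, 0, 0)^T — this equals column 4 of H (binary 100), so error is at position 4.
Correct: flip bit 4 of r = 1111000 to get c = 1110000.


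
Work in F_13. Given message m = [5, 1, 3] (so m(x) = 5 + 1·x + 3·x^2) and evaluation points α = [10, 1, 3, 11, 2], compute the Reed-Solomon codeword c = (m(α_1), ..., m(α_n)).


c = [3, 9, 9, 2, 6]

Message polynomial: m(x) = 5 + 1·x + 3·x^2 (mod 13).
For each evaluation point α_i, compute m(α_i) mod 13:
  α_1 = 10: Horner steps 3 → 5 → 3, so m(10) = 3.
  α_2 = 1: Horner steps 3 → 4 → 9, so m(1) = 9.
  α_3 = 3: Horner steps 3 → 10 → 9, so m(3) = 9.
  α_4 = 11: Horner steps 3 → 8 → 2, so m(11) = 2.
  α_5 = 2: Horner steps 3 → 7 → 6, so m(2) = 6.
Codeword c = [3, 9, 9, 2, 6] ∈ F_13^5.


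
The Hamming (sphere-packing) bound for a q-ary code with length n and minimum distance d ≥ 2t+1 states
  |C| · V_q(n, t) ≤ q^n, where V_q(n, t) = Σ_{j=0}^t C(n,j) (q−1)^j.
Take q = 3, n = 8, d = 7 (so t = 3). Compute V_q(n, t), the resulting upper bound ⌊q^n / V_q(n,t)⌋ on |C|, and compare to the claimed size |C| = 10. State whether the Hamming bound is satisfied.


V_q(n, t) = 577, q^n = 6561, Hamming bound = 11, |C| = 10 ≤ bound (satisfied).

Step 1: Compute V_q(n, t) = Σ_{j=0}^3 C(n, j) (q−1)^j.
  j = 0: C(8,0)·(2)^0 = 1·1 = 1.
  j = 1: C(8,1)·(2)^1 = 8·2 = 16.
  j = 2: C(8,2)·(2)^2 = 28·4 = 112.
  j = 3: C(8,3)·(2)^3 = 56·8 = 448.
  V_q(n, t) = 1 + 16 + 112 + 448 = 577.
Step 2: q^n = 3^8 = 6561.
Step 3: Hamming bound ⌊q^n / V_q(n,t)⌋ = ⌊6561/577⌋ = 11.
Step 4: Compare |C| = 10 to 11: satisfied.
The claimed |C| lies below the Hamming bound.


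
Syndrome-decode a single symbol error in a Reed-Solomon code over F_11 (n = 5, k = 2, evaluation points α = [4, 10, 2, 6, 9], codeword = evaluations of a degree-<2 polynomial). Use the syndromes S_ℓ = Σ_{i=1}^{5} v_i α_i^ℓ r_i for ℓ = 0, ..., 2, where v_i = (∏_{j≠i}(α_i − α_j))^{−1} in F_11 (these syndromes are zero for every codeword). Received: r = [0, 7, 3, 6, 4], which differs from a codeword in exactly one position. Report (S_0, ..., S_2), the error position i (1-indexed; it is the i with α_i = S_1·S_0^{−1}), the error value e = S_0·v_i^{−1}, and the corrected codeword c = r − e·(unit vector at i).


S = (8, 5, 10), error at position 3, error magnitude e = 9, c = [0, 7, 5, 6, 4].

Step 1: column multipliers v_i = (∏_{j≠i}(α_i − α_j))^{−1} mod 11.
  i = 1 (α = 4): (4−10)(4−2)(4−6)(4−9) = (−6)·2·(−2)·(−5) = −120 ≡ 1, so v_1 = 1^{−1} = 1 (mod 11).
  i = 2 (α = 10): (10−4)(10−2)(10−6)(10−9) = 6·8·4·1 = 192 ≡ 5, so v_2 = 5^{−1} = 9 (mod 11).
  i = 3 (α = 2): (2−4)(2−10)(2−6)(2−9) = (−2)·(−8)·(−4)·(−7) = 448 ≡ 8, so v_3 = 8^{−1} = 7 (mod 11).
  i = 4 (α = 6): (6−4)(6−10)(6−2)(6−9) = 2·(−4)·4·(−3) = 96 ≡ 8, so v_4 = 8^{−1} = 7 (mod 11).
  i = 5 (α = 9): (9−4)(9−10)(9−2)(9−6) = 5·(−1)·7·3 = −105 ≡ 5, so v_5 = 5^{−1} = 9 (mod 11).
  v = [1, 9, 7, 7, 9].
Step 2: syndromes of r = [0, 7, 3, 6, 4] (all sums mod 11).
  S_0 = Σ v_i r_i = 1·0 + 9·7 + 7·3 + 7·6 + 9·4 = 162 ≡ 8.
  S_1 = Σ v_i α_i r_i = 1·4·0 + 9·10·7 + 7·2·3 + 7·6·6 + 9·9·4 = 1248 ≡ 5.
  α_i^2 mod 11 = [5, 1, 4, 3, 4].
  S_2 = Σ v_i α_i^2 r_i = 1·5·0 + 9·1·7 + 7·4·3 + 7·3·6 + 9·4·4 = 417 ≡ 10.
  S = (8, 5, 10) ≠ 0, so r is not a codeword (an error is present).
Step 3: locate the error. For a single error e at position i, S_ℓ = v_i·e·α_i^ℓ, so α_err = S_1/S_0.
  S_0^{−1} = 8^{−1} = 7 (mod 11), so α_err = 5·7 = 35 ≡ 2 = α_3. Error position i = 3.
  Consistency check: S_2/S_1 = 10·9 = 90 ≡ 2 = α_err ✓ (single-error assumption holds).
Step 4: error magnitude e = S_0/v_3 = S_0·∏_{j≠3}(α_3 − α_j) = 8·8 = 64 ≡ 9 (mod 11).
Step 5: correct position 3: c_3 = r_3 − e = 3 − 9 ≡ 5 (mod 11). Hence c = [0, 7, 5, 6, 4].
  Check: interpolating c through the α_i gives m(x) = 10 + 3·x (degree < 2) with m(α_i) = c_i for every i, so c is indeed a codeword.


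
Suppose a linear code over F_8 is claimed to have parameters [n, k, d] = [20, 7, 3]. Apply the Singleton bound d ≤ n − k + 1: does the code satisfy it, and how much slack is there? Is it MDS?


Singleton RHS = n − k + 1 = 14, slack = 11, bound satisfied, not MDS.

Singleton bound: d ≤ n − k + 1.
Here n = 20, k = 7, so n − k + 1 = 14.
Given d = 3, check d ≤ 14: YES.
Slack = (n − k + 1) − d = 11.
The code is NOT MDS (slack = 11 > 0).
Description: the claimed parameters are [20, 7, 3]_8; such a code would be non-MDS.


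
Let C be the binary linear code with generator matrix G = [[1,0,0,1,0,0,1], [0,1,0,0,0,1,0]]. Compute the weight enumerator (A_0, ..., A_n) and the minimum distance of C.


Weight distribution: A_0 = 1, A_2 = 1, A_3 = 1, A_5 = 1. Minimum distance d = 2.

Enumerate all 2^2 = 4 messages m ∈ F_2^2.
For each, compute codeword c = mG in F_2^7, then tally its weight.
  m = 00 → c = 0000000, weight = 0.
  m = 10 → c = 1001001, weight = 3.
  m = 01 → c = 0100010, weight = 2.
  m = 11 → c = 1101011, weight = 5.
Tally weights:
  weight 0: 1 codewords.
  weight 2: 1 codewords.
  weight 3: 1 codewords.
  weight 5: 1 codewords.
Minimum distance d = smallest w > 0 with A_w > 0 = 2.
Sanity: Σ A_w = 4 = 2^2 = 4 ✓.


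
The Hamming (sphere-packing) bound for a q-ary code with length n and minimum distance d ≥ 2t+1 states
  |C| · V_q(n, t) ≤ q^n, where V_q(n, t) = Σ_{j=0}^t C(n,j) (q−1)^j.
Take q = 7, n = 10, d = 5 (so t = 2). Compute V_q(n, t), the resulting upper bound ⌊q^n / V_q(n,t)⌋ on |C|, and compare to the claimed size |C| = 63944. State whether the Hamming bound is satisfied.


V_q(n, t) = 1681, q^n = 282475249, Hamming bound = 168040, |C| = 63944 ≤ bound (satisfied).

Step 1: Compute V_q(n, t) = Σ_{j=0}^2 C(n, j) (q−1)^j.
  j = 0: C(10,0)·(6)^0 = 1·1 = 1.
  j = 1: C(10,1)·(6)^1 = 10·6 = 60.
  j = 2: C(10,2)·(6)^2 = 45·36 = 1620.
  V_q(n, t) = 1 + 60 + 1620 = 1681.
Step 2: q^n = 7^10 = 282475249.
Step 3: Hamming bound ⌊q^n / V_q(n,t)⌋ = ⌊282475249/1681⌋ = 168040.
Step 4: Compare |C| = 63944 to 168040: satisfied.
The claimed |C| lies below the Hamming bound.


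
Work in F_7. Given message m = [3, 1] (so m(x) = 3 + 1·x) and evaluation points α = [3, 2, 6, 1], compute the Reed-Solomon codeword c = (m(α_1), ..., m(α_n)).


c = [6, 5, 2, 4]

Message polynomial: m(x) = 3 + 1·x (mod 7).
For each evaluation point α_i, compute m(α_i) mod 7:
  α_1 = 3: Horner steps 1 → 6, so m(3) = 6.
  α_2 = 2: Horner steps 1 → 5, so m(2) = 5.
  α_3 = 6: Horner steps 1 → 2, so m(6) = 2.
  α_4 = 1: Horner steps 1 → 4, so m(1) = 4.
Codeword c = [6, 5, 2, 4] ∈ F_7^4.


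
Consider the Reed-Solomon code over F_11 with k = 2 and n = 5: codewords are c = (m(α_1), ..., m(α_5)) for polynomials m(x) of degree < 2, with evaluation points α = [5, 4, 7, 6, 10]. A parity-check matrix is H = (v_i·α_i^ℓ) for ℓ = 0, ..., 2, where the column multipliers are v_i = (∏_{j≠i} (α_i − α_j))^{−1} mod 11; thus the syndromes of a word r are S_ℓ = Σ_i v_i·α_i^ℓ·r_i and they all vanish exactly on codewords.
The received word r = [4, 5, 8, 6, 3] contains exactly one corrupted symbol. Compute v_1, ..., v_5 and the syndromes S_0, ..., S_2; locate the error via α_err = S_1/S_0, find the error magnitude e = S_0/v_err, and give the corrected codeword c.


S = (1, 4, 5), error at position 2, error magnitude e = 3, c = [4, 2, 8, 6, 3].

Step 1: column multipliers v_i = (∏_{j≠i}(α_i − α_j))^{−1} mod 11.
  i = 1 (α = 5): (5−4)(5−7)(5−6)(5−10) = 1·(−2)·(−1)·(−5) = −10 ≡ 1, so v_1 = 1^{−1} = 1 (mod 11).
  i = 2 (α = 4): (4−5)(4−7)(4−6)(4−10) = (−1)·(−3)·(−2)·(−6) = 36 ≡ 3, so v_2 = 3^{−1} = 4 (mod 11).
  i = 3 (α = 7): (7−5)(7−4)(7−6)(7−10) = 2·3·1·(−3) = −18 ≡ 4, so v_3 = 4^{−1} = 3 (mod 11).
  i = 4 (α = 6): (6−5)(6−4)(6−7)(6−10) = 1·2·(−1)·(−4) = 8 ≡ 8, so v_4 = 8^{−1} = 7 (mod 11).
  i = 5 (α = 10): (10−5)(10−4)(10−7)(10−6) = 5·6·3·4 = 360 ≡ 8, so v_5 = 8^{−1} = 7 (mod 11).
  v = [1, 4, 3, 7, 7].
Step 2: syndromes of r = [4, 5, 8, 6, 3] (all sums mod 11).
  S_0 = Σ v_i r_i = 1·4 + 4·5 + 3·8 + 7·6 + 7·3 = 111 ≡ 1.
  S_1 = Σ v_i α_i r_i = 1·5·4 + 4·4·5 + 3·7·8 + 7·6·6 + 7·10·3 = 730 ≡ 4.
  α_i^2 mod 11 = [3, 5, 5, 3, 1].
  S_2 = Σ v_i α_i^2 r_i = 1·3·4 + 4·5·5 + 3·5·8 + 7·3·6 + 7·1·3 = 379 ≡ 5.
  S = (1, 4, 5) ≠ 0, so r is not a codeword (an error is present).
Step 3: locate the error. For a single error e at position i, S_ℓ = v_i·e·α_i^ℓ, so α_err = S_1/S_0.
  S_0^{−1} = 1^{−1} = 1 (mod 11), so α_err = 4·1 = 4 ≡ 4 = α_2. Error position i = 2.
  Consistency check: S_2/S_1 = 5·3 = 15 ≡ 4 = α_err ✓ (single-error assumption holds).
Step 4: error magnitude e = S_0/v_2 = S_0·∏_{j≠2}(α_2 − α_j) = 1·3 = 3 ≡ 3 (mod 11).
Step 5: correct position 2: c_2 = r_2 − e = 5 − 3 ≡ 2 (mod 11). Hence c = [4, 2, 8, 6, 3].
  Check: interpolating c through the α_i gives m(x) = 5 + 2·x (degree < 2) with m(α_i) = c_i for every i, so c is indeed a codeword.


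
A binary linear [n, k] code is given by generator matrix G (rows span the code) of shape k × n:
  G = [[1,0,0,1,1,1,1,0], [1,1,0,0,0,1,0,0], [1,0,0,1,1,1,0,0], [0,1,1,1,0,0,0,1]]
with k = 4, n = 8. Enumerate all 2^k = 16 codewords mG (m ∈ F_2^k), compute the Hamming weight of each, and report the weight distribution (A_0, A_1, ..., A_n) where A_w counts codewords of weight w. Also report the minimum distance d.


Weight distribution: A_0 = 1, A_1 = 1, A_3 = 3, A_4 = 5, A_5 = 3, A_6 = 2, A_7 = 1. Minimum distance d = 1.

Enumerate all 2^4 = 16 messages m ∈ F_2^4.
For each, compute codeword c = mG in F_2^8, then tally its weight.
  m = 0000 → c = 00000000, weight = 0.
  m = 1000 → c = 10011110, weight = 5.
  m = 0100 → c = 11000100, weight = 3.
  m = 1100 → c = 01011010, weight = 4.
  m = 0010 → c = 10011100, weight = 4.
  m = 1010 → c = 00000010, weight = 1.
  m = 0110 → c = 01011000, weight = 3.
  m = 1110 → c = 11000110, weight = 4.
  m = 0001 → c = 01110001, weight = 4.
  m = 1001 → c = 11101111, weight = 7.
  m = 0101 → c = 10110101, weight = 5.
  m = 1101 → c = 00101011, weight = 4.
  m = 0011 → c = 11101101, weight = 6.
  m = 1011 → c = 01110011, weight = 5.
  m = 0111 → c = 00101001, weight = 3.
  m = 1111 → c = 10110111, weight = 6.
Tally weights:
  weight 0: 1 codewords.
  weight 1: 1 codewords.
  weight 3: 3 codewords.
  weight 4: 5 codewords.
  weight 5: 3 codewords.
  weight 6: 2 codewords.
  weight 7: 1 codewords.
Minimum distance d = smallest w > 0 with A_w > 0 = 1.
Sanity: Σ A_w = 16 = 2^4 = 16 ✓.
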